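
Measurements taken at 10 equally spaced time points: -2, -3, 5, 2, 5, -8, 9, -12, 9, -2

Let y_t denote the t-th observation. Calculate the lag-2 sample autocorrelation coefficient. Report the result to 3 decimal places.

Mean ȳ = (-2 − 3 + 5 + 2 + 5 − 8 + 9 − 12 + 9 − 2)/10 = 0.3000
Numerator Σ_{t=1}^{8}(y_t−ȳ)(y_{t+2}−ȳ) = 238.5200
Denominator Σ(y_t−ȳ)² = 440.1000
r_2 = 238.5200 / 440.1000 = 0.542

0.542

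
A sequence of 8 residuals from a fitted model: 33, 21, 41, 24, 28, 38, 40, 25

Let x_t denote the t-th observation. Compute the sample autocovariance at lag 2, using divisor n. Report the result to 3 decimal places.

-7.484

Mean x̄ = (33 + 21 + 41 + 24 + 28 + 38 + 40 + 25)/8 = 31.2500
Deviations: 1.7500, -10.2500, 9.7500, -7.2500, -3.2500, 6.7500, 8.7500, -6.2500
Σ_{t=1}^{6}(x_t−x̄)(x_{t+2}−x̄) = -59.8750
γ_2 = -59.8750 / 8 = -7.484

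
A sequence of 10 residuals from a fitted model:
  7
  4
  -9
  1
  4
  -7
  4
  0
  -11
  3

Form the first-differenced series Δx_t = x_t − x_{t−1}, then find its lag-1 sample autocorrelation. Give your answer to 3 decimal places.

First differences Δx: -3, -13, 10, 3, -11, 11, -4, -11, 14
Mean of differences = -0.4444
Numerator Σ(Δx_t−Δx̄)(Δx_{t+1}−Δx̄) = -375.8642
Denominator Σ(Δx_t−Δx̄)² = 860.2222
r_1(Δx) = -375.8642 / 860.2222 = -0.437

-0.437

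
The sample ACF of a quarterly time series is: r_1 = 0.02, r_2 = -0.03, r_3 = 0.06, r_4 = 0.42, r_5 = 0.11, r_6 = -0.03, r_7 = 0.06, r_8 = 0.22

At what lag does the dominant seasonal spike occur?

The largest autocorrelation is r_4 = 0.42, with a weaker echo at lag 8 (0.22); the remaining lags stay at or below 0.11.
The dominant spike at lag 4 indicates a seasonal period of 4.

4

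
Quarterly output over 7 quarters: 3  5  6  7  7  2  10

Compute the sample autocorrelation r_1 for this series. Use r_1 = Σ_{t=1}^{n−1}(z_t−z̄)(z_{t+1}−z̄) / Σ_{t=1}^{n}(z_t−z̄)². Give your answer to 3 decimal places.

-0.390

Mean z̄ = (3 + 5 + 6 + 7 + 7 + 2 + 10)/7 = 5.7143
Deviations from mean: -2.7143, -0.7143, 0.2857, 1.2857, 1.2857, -3.7143, 4.2857
Numerator Σ_{t=1}^{6}(z_t−z̄)(z_{t+1}−z̄) = -16.9388
Denominator Σ(z_t−z̄)² = 43.4286
r_1 = -16.9388 / 43.4286 = -0.390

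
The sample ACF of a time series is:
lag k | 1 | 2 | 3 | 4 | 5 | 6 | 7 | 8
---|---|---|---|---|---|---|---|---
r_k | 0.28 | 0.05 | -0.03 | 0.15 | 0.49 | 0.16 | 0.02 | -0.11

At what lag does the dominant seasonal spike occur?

5

The largest autocorrelation is r_5 = 0.49; the remaining lags stay at or below 0.28. The elevated value at lag 1 (0.28), dropping to 0.05 at lag 2, reflects decaying short-term dependence rather than seasonality.
The dominant spike at lag 5 indicates a seasonal period of 5.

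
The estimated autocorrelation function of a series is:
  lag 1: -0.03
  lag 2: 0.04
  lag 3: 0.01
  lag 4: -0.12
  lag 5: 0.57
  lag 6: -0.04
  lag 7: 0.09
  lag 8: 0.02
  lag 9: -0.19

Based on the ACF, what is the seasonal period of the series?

5

The largest autocorrelation is r_5 = 0.57; the remaining lags stay at or below 0.09.
The dominant spike at lag 5 indicates a seasonal period of 5.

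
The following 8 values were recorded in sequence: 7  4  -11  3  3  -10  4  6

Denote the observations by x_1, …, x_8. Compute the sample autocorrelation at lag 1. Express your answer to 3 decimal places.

Mean x̄ = (7 + 4 − 11 + 3 + 3 − 10 + 4 + 6)/8 = 0.7500
Numerator Σ_{t=1}^{7}(x_t−x̄)(x_{t+1}−x̄) = -81.3125
Denominator Σ(x_t−x̄)² = 351.5000
r_1 = -81.3125 / 351.5000 = -0.231

-0.231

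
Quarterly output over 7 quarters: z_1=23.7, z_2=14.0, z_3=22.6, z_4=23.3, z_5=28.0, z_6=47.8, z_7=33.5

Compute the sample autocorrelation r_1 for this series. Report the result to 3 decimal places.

0.390

Mean z̄ = (23.7 + 14.0 + 22.6 + 23.3 + 28.0 + 47.8 + 33.5)/7 = 27.5571
Deviations from mean: -3.8571, -13.5571, -4.9571, -4.2571, 0.4429, 20.2429, 5.9429
Σ(z_t−z̄)(z_{t+1}−z̄) = (52.2918) + (67.2047) + (21.1033) + (-1.8853) + (8.9647) + (120.3004) = 267.9796
Denominator Σ(z_t−z̄)² = 686.6571
r_1 = 267.9796 / 686.6571 = 0.390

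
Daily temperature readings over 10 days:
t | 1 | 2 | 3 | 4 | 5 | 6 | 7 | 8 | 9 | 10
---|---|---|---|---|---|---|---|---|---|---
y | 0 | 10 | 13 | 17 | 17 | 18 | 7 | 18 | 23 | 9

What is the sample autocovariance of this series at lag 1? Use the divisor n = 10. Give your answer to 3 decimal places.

Mean ȳ = (0 + 10 + 13 + 17 + 17 + 18 + 7 + 18 + 23 + 9)/10 = 13.2000
Σ_{t=1}^{9}(y_t−ȳ)(y_{t+1}−ȳ) = 21.1600
γ_1 = 21.1600 / 10 = 2.116

2.116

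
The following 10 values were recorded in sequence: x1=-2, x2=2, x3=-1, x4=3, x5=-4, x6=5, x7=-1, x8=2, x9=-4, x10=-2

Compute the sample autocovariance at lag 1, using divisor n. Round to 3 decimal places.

-4.764

Mean x̄ = (-2 + 2 − 1 + 3 − 4 + 5 − 1 + 2 − 4 − 2)/10 = -0.2000
Σ_{t=1}^{9}(x_t−x̄)(x_{t+1}−x̄) = -47.6400
γ_1 = -47.6400 / 10 = -4.764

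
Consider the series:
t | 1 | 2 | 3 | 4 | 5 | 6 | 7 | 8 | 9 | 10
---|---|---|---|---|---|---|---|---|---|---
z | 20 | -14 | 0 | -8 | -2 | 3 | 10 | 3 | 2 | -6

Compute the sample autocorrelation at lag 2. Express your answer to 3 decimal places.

Mean z̄ = (20 − 14 + 0 − 8 − 2 + 3 + 10 + 3 + 2 − 6)/10 = 0.8000
Numerator Σ_{t=1}^{8}(z_t−z̄)(z_{t+2}−z̄) = 72.9200
Denominator Σ(z_t−z̄)² = 815.6000
r_2 = 72.9200 / 815.6000 = 0.089

0.089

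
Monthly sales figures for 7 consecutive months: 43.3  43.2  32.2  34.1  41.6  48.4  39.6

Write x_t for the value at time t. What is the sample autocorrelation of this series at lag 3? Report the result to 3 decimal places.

Mean x̄ = (43.3 + 43.2 + 32.2 + 34.1 + 41.6 + 48.4 + 39.6)/7 = 40.3429
Deviations from mean: 2.9571, 2.8571, -8.1429, -6.2429, 1.2571, 8.0571, -0.7429
Σ(x_t−x̄)(x_{t+3}−x̄) = (-18.4610) + (3.5918) + (-65.6082) + (4.6376) = -75.8398
Denominator Σ(x_t−x̄)² = 189.2371
r_3 = -75.8398 / 189.2371 = -0.401

-0.401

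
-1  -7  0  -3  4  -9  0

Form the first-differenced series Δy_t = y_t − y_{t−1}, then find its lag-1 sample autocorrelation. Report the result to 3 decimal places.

-0.743

First differences Δy: -6, 7, -3, 7, -13, 9
Mean of differences = 0.1667
Numerator Σ(Δy_t−Δȳ)(Δy_{t+1}−Δȳ) = -291.6944
Denominator Σ(Δy_t−Δȳ)² = 392.8333
r_1(Δy) = -291.6944 / 392.8333 = -0.743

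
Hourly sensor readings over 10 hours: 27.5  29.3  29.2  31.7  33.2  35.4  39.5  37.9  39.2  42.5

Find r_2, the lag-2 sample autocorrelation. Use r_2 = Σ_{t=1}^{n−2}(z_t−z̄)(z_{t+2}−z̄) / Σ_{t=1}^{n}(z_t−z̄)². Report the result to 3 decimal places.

Mean z̄ = (27.5 + 29.3 + 29.2 + 31.7 + 33.2 + 35.4 + 39.5 + 37.9 + 39.2 + 42.5)/10 = 34.5400
Numerator Σ_{t=1}^{8}(z_t−z̄)(z_{t+2}−z̄) = 103.2908
Denominator Σ(z_t−z̄)² = 237.1040
r_2 = 103.2908 / 237.1040 = 0.436

0.436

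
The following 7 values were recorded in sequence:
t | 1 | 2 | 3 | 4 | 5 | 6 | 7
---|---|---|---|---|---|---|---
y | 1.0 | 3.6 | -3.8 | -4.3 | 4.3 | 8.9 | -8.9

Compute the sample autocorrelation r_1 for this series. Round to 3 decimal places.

Mean ȳ = (1.0 + 3.6 − 3.8 − 4.3 + 4.3 + 8.9 − 8.9)/7 = 0.1143
Deviations from mean: 0.8857, 3.4857, -3.9143, -4.4143, 4.1857, 8.7857, -9.0143
Σ(y_t−ȳ)(y_{t+1}−ȳ) = (3.0873) + (-13.6441) + (17.2788) + (-18.4769) + (36.7745) + (-79.1969) = -54.1773
Denominator Σ(y_t−ȳ)² = 223.7086
r_1 = -54.1773 / 223.7086 = -0.242

-0.242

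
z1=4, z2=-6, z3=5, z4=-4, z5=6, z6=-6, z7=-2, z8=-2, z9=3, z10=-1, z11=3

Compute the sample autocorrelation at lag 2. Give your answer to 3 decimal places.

0.536

Mean z̄ = (4 − 6 + 5 − 4 + 6 − 6 − 2 − 2 + 3 − 1 + 3)/11 = 0.0000
Numerator Σ_{t=1}^{9}(z_t−z̄)(z_{t+2}−z̄) = 103.0000
Denominator Σ(z_t−z̄)² = 192.0000
r_2 = 103.0000 / 192.0000 = 0.536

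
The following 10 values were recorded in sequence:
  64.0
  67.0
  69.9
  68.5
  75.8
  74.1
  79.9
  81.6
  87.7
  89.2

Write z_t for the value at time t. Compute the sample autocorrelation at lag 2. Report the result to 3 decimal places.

0.387

Mean z̄ = (64.0 + 67.0 + 69.9 + 68.5 + 75.8 + 74.1 + 79.9 + 81.6 + 87.7 + 89.2)/10 = 75.7700
Numerator Σ_{t=1}^{8}(z_t−z̄)(z_{t+2}−z̄) = 262.7682
Denominator Σ(z_t−z̄)² = 679.2810
r_2 = 262.7682 / 679.2810 = 0.387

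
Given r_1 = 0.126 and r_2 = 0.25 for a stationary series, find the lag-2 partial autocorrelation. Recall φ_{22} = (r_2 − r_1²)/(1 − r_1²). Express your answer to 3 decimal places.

0.238

φ_{22} = (r_2 − r_1²) / (1 − r_1²)
r_1² = (0.126)² = 0.015876
Numerator = 0.25 − 0.0159 = 0.2341; denominator = 1 − 0.0159 = 0.9841
φ_{22} = 0.2341 / 0.9841 = 0.238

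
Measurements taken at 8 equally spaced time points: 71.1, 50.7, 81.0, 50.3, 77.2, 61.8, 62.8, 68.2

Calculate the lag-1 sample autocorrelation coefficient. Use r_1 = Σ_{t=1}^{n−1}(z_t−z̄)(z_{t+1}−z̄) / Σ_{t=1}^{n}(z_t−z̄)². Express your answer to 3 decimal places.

-0.865

Mean z̄ = (71.1 + 50.7 + 81.0 + 50.3 + 77.2 + 61.8 + 62.8 + 68.2)/8 = 65.3875
Deviations from mean: 5.7125, -14.6875, 15.6125, -15.0875, 11.8125, -3.5875, -2.5875, 2.8125
Numerator Σ_{t=1}^{7}(z_t−z̄)(z_{t+1}−z̄) = -767.3577
Denominator Σ(z_t−z̄)² = 886.7488
r_1 = -767.3577 / 886.7488 = -0.865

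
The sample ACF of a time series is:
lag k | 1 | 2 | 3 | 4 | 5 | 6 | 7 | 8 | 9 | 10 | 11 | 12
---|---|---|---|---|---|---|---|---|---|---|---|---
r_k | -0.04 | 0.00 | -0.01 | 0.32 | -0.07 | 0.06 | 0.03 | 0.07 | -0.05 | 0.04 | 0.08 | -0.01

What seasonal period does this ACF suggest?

The largest autocorrelation is r_4 = 0.32; the remaining lags stay at or below 0.08.
The dominant spike at lag 4 indicates a seasonal period of 4.

4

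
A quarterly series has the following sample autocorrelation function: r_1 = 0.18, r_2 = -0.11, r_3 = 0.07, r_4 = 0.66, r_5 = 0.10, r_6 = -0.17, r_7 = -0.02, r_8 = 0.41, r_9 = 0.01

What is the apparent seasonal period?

4

The largest autocorrelation is r_4 = 0.66, with a weaker echo at lag 8 (0.41); the remaining lags stay at or below 0.18.
The dominant spike at lag 4 indicates a seasonal period of 4.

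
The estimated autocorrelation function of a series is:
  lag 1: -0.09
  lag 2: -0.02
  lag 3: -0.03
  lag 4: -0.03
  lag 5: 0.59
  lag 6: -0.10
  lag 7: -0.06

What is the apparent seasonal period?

The largest autocorrelation is r_5 = 0.59; the remaining lags stay at or below -0.02.
The dominant spike at lag 5 indicates a seasonal period of 5.

5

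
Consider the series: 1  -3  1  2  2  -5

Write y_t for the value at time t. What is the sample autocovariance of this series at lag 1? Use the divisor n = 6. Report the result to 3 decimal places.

-1.574

Mean ȳ = (1 − 3 + 1 + 2 + 2 − 5)/6 = -0.3333
Σ_{t=1}^{5}(y_t−ȳ)(y_{t+1}−ȳ) = -9.4444
γ_1 = -9.4444 / 6 = -1.574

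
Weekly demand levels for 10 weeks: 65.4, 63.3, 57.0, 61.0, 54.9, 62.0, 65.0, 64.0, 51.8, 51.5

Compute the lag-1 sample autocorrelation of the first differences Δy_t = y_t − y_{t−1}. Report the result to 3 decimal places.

First differences Δy: -2.1, -6.3, 4.0, -6.1, 7.1, 3.0, -1.0, -12.2, -0.3
Mean of differences = -1.5444
Numerator Σ(Δy_t−Δȳ)(Δy_{t+1}−Δȳ) = -65.6664
Denominator Σ(Δy_t−Δȳ)² = 285.1822
r_1(Δy) = -65.6664 / 285.1822 = -0.230

-0.230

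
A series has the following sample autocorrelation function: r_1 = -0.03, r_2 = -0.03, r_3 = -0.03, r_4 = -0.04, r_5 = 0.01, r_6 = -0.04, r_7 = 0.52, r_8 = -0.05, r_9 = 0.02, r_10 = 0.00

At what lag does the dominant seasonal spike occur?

The largest autocorrelation is r_7 = 0.52; the remaining lags stay at or below 0.02.
The dominant spike at lag 7 indicates a seasonal period of 7.

7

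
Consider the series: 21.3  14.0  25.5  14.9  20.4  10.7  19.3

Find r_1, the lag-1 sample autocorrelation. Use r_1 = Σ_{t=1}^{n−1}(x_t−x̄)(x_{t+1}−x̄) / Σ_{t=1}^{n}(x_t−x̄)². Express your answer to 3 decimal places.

-0.657

Mean x̄ = (21.3 + 14.0 + 25.5 + 14.9 + 20.4 + 10.7 + 19.3)/7 = 18.0143
Deviations from mean: 3.2857, -4.0143, 7.4857, -3.1143, 2.3857, -7.3143, 1.2857
Σ(x_t−x̄)(x_{t+1}−x̄) = (-13.1898) + (-30.0498) + (-23.3127) + (-7.4298) + (-17.4498) + (-9.4041) = -100.8359
Denominator Σ(x_t−x̄)² = 153.4886
r_1 = -100.8359 / 153.4886 = -0.657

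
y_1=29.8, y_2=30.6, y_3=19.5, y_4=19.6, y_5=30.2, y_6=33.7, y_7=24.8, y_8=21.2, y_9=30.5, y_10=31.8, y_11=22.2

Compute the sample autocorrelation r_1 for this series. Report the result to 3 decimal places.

0.026

Mean ȳ = (29.8 + 30.6 + 19.5 + 19.6 + 30.2 + 33.7 + 24.8 + 21.2 + 30.5 + 31.8 + 22.2)/11 = 26.7182
Numerator Σ_{t=1}^{10}(y_t−ȳ)(y_{t+1}−ȳ) = 7.4306
Denominator Σ(y_t−ȳ)² = 282.8764
r_1 = 7.4306 / 282.8764 = 0.026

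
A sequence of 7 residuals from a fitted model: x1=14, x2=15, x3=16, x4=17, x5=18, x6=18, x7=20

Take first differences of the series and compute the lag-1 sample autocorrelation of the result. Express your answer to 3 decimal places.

First differences Δx: 1, 1, 1, 1, 0, 2
Mean of differences = 1.0000
Numerator Σ(Δx_t−Δx̄)(Δx_{t+1}−Δx̄) = -1.0000
Denominator Σ(Δx_t−Δx̄)² = 2.0000
r_1(Δx) = -1.0000 / 2.0000 = -0.500

-0.500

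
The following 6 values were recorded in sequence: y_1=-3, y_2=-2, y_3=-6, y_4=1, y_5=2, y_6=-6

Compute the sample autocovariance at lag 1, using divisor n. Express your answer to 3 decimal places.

Mean ȳ = (-3 − 2 − 6 + 1 + 2 − 6)/6 = -2.3333
Deviations: -0.6667, 0.3333, -3.6667, 3.3333, 4.3333, -3.6667
Σ_{t=1}^{5}(y_t−ȳ)(y_{t+1}−ȳ) = -15.1111
γ_1 = -15.1111 / 6 = -2.519

-2.519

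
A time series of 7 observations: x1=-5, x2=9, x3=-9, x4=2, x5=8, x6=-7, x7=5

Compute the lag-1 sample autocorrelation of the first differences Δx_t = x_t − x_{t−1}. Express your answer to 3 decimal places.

-0.612

First differences Δx: 14, -18, 11, 6, -15, 12
Mean of differences = 1.6667
Numerator Σ(Δx_t−Δx̄)(Δx_{t+1}−Δx̄) = -630.1111
Denominator Σ(Δx_t−Δx̄)² = 1029.3333
r_1(Δx) = -630.1111 / 1029.3333 = -0.612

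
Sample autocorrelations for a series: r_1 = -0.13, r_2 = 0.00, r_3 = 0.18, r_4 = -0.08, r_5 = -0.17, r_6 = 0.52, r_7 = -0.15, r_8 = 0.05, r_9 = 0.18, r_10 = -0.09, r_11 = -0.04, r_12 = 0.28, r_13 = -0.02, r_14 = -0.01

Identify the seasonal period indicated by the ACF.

The largest autocorrelation is r_6 = 0.52, with a weaker echo at lag 12 (0.28); the remaining lags stay at or below 0.18.
The dominant spike at lag 6 indicates a seasonal period of 6.

6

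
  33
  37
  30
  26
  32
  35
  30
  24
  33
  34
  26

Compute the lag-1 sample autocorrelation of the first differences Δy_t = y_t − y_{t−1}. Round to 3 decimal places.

-0.142

First differences Δy: 4, -7, -4, 6, 3, -5, -6, 9, 1, -8
Mean of differences = -0.7000
Numerator Σ(Δy_t−Δȳ)(Δy_{t+1}−Δȳ) = -46.5900
Denominator Σ(Δy_t−Δȳ)² = 328.1000
r_1(Δy) = -46.5900 / 328.1000 = -0.142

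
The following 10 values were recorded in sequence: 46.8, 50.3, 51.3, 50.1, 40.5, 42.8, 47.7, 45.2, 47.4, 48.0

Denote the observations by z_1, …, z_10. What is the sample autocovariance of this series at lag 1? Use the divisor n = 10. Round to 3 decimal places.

2.950

Mean z̄ = (46.8 + 50.3 + 51.3 + 50.1 + 40.5 + 42.8 + 47.7 + 45.2 + 47.4 + 48.0)/10 = 47.0100
Σ_{t=1}^{9}(z_t−z̄)(z_{t+1}−z̄) = 29.4969
γ_1 = 29.4969 / 10 = 2.950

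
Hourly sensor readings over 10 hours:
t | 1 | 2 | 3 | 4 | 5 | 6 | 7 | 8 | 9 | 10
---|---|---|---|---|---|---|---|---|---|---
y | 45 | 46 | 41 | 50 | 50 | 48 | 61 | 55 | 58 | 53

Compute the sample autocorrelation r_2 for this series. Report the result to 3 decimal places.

0.393

Mean ȳ = (45 + 46 + 41 + 50 + 50 + 48 + 61 + 55 + 58 + 53)/10 = 50.7000
Numerator Σ_{t=1}^{8}(y_t−ȳ)(y_{t+2}−ȳ) = 133.5200
Denominator Σ(y_t−ȳ)² = 340.1000
r_2 = 133.5200 / 340.1000 = 0.393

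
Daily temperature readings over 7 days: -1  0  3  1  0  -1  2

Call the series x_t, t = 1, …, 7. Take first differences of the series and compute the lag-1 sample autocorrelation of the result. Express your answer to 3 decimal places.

First differences Δx: 1, 3, -2, -1, -1, 3
Mean of differences = 0.5000
Numerator Σ(Δx_t−Δx̄)(Δx_{t+1}−Δx̄) = -2.7500
Denominator Σ(Δx_t−Δx̄)² = 23.5000
r_1(Δx) = -2.7500 / 23.5000 = -0.117

-0.117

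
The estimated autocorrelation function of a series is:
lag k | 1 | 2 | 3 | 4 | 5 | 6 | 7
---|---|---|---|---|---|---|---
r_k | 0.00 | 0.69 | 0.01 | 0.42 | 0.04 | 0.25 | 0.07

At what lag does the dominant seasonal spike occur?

2

The largest autocorrelation is r_2 = 0.69, with weaker echoes at lags 4 (0.42) and 6 (0.25); the remaining lags stay at or below 0.07.
The dominant spike at lag 2 indicates a seasonal period of 2.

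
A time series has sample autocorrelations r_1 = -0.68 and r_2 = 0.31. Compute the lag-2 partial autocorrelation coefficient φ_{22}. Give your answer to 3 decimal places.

-0.283

φ_{22} = (r_2 − r_1²) / (1 − r_1²)
r_1² = (-0.68)² = 0.4624
Numerator = 0.31 − 0.4624 = -0.1524; denominator = 1 − 0.4624 = 0.5376
φ_{22} = -0.1524 / 0.5376 = -0.283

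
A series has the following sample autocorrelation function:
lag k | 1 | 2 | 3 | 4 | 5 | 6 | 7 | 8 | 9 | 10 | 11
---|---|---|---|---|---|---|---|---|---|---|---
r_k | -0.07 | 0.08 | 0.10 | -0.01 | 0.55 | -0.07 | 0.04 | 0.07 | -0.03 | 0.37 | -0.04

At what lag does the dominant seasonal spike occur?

The largest autocorrelation is r_5 = 0.55, with a weaker echo at lag 10 (0.37); the remaining lags stay at or below 0.10.
The dominant spike at lag 5 indicates a seasonal period of 5.

5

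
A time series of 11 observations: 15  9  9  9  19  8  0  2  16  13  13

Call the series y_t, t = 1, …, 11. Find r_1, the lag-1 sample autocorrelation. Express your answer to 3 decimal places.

0.152

Mean ȳ = (15 + 9 + 9 + 9 + 19 + 8 + 0 + 2 + 16 + 13 + 13)/11 = 10.2727
Numerator Σ_{t=1}^{10}(y_t−ȳ)(y_{t+1}−ȳ) = 50.2893
Denominator Σ(y_t−ȳ)² = 330.1818
r_1 = 50.2893 / 330.1818 = 0.152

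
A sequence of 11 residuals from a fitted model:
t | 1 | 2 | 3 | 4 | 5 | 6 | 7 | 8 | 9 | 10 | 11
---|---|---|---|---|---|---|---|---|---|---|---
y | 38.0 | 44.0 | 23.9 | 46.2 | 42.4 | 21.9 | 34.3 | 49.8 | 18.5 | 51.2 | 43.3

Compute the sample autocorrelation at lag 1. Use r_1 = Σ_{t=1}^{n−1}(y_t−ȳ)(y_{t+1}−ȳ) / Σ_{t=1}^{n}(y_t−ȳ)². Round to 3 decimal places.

-0.488

Mean ȳ = (38.0 + 44.0 + 23.9 + 46.2 + 42.4 + 21.9 + 34.3 + 49.8 + 18.5 + 51.2 + 43.3)/11 = 37.5909
Numerator Σ_{t=1}^{10}(y_t−ȳ)(y_{t+1}−ȳ) = -640.7864
Denominator Σ(y_t−ȳ)² = 1314.2891
r_1 = -640.7864 / 1314.2891 = -0.488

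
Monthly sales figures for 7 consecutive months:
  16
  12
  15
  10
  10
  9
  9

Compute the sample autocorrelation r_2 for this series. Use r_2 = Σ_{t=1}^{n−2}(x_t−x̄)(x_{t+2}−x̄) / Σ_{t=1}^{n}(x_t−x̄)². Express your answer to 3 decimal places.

0.346

Mean x̄ = (16 + 12 + 15 + 10 + 10 + 9 + 9)/7 = 11.5714
Deviations from mean: 4.4286, 0.4286, 3.4286, -1.5714, -1.5714, -2.5714, -2.5714
Σ(x_t−x̄)(x_{t+2}−x̄) = (15.1837) + (-0.6735) + (-5.3878) + (4.0408) + (4.0408) = 17.2041
Denominator Σ(x_t−x̄)² = 49.7143
r_2 = 17.2041 / 49.7143 = 0.346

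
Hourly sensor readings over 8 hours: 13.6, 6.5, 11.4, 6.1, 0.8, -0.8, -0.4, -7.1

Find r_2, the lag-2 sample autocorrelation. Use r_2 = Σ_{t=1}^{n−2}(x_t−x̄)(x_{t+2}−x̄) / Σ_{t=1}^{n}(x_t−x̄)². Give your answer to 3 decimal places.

Mean x̄ = (13.6 + 6.5 + 11.4 + 6.1 + 0.8 − 0.8 − 0.4 − 7.1)/8 = 3.7625
Deviations from mean: 9.8375, 2.7375, 7.6375, 2.3375, -2.9625, -4.5625, -4.1625, -10.8625
Σ(x_t−x̄)(x_{t+2}−x̄) = (75.1339) + (6.3989) + (-22.6261) + (-10.6648) + (12.3314) + (49.5602) = 110.1334
Denominator Σ(x_t−x̄)² = 332.9788
r_2 = 110.1334 / 332.9788 = 0.331

0.331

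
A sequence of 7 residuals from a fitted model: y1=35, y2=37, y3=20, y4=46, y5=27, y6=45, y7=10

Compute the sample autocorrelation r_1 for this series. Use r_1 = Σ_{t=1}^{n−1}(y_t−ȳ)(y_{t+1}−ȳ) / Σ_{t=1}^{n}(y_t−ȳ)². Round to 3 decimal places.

Mean ȳ = (35 + 37 + 20 + 46 + 27 + 45 + 10)/7 = 31.4286
Deviations from mean: 3.5714, 5.5714, -11.4286, 14.5714, -4.4286, 13.5714, -21.4286
Numerator Σ_{t=1}^{6}(y_t−ȳ)(y_{t+1}−ȳ) = -625.7551
Denominator Σ(y_t−ȳ)² = 1049.7143
r_1 = -625.7551 / 1049.7143 = -0.596

-0.596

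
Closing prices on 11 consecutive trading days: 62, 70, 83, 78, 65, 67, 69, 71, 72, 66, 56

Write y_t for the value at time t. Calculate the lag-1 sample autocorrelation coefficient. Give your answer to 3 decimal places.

0.262

Mean ȳ = (62 + 70 + 83 + 78 + 65 + 67 + 69 + 71 + 72 + 66 + 56)/11 = 69.0000
Numerator Σ_{t=1}^{10}(y_t−ȳ)(y_{t+1}−ȳ) = 141.0000
Denominator Σ(y_t−ȳ)² = 538.0000
r_1 = 141.0000 / 538.0000 = 0.262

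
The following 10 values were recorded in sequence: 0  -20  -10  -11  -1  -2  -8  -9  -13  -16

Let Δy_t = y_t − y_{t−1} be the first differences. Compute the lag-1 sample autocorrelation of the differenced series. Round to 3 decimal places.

-0.303

First differences Δy: -20, 10, -1, 10, -1, -6, -1, -4, -3
Mean of differences = -1.7778
Numerator Σ(Δy_t−Δȳ)(Δy_{t+1}−Δȳ) = -192.7160
Denominator Σ(Δy_t−Δȳ)² = 635.5556
r_1(Δy) = -192.7160 / 635.5556 = -0.303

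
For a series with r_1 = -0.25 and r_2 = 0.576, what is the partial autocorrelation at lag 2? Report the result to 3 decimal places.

0.548

φ_{22} = (r_2 − r_1²) / (1 − r_1²)
r_1² = (-0.25)² = 0.0625
Numerator = 0.576 − 0.0625 = 0.5135; denominator = 1 − 0.0625 = 0.9375
φ_{22} = 0.5135 / 0.9375 = 0.548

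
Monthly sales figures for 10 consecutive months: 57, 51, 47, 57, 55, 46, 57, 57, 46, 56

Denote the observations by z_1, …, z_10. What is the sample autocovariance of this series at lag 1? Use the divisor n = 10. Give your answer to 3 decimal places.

-8.781

Mean z̄ = (57 + 51 + 47 + 57 + 55 + 46 + 57 + 57 + 46 + 56)/10 = 52.9000
Σ_{t=1}^{9}(z_t−z̄)(z_{t+1}−z̄) = -87.8100
γ_1 = -87.8100 / 10 = -8.781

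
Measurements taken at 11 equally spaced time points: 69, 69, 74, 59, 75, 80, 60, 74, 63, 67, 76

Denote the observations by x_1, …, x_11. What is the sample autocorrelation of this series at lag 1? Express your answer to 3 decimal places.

-0.466

Mean x̄ = (69 + 69 + 74 + 59 + 75 + 80 + 60 + 74 + 63 + 67 + 76)/11 = 69.6364
Numerator Σ_{t=1}^{10}(x_t−x̄)(x_{t+1}−x̄) = -220.4050
Denominator Σ(x_t−x̄)² = 472.5455
r_1 = -220.4050 / 472.5455 = -0.466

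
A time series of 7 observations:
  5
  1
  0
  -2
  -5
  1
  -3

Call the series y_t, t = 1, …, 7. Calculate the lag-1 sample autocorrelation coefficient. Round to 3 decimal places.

0.073

Mean ȳ = (5 + 1 + 0 − 2 − 5 + 1 − 3)/7 = -0.4286
Deviations from mean: 5.4286, 1.4286, 0.4286, -1.5714, -4.5714, 1.4286, -2.5714
Numerator Σ_{t=1}^{6}(y_t−ȳ)(y_{t+1}−ȳ) = 4.6735
Denominator Σ(y_t−ȳ)² = 63.7143
r_1 = 4.6735 / 63.7143 = 0.073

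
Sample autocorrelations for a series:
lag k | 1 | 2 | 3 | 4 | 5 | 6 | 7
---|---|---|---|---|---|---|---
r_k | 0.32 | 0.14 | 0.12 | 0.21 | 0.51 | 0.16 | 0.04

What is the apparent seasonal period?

The largest autocorrelation is r_5 = 0.51; the remaining lags stay at or below 0.32. The elevated value at lag 1 (0.32), dropping to 0.14 at lag 2, reflects decaying short-term dependence rather than seasonality.
The dominant spike at lag 5 indicates a seasonal period of 5.

5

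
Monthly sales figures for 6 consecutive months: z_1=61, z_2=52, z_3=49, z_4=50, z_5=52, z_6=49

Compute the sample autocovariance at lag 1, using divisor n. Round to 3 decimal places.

Mean z̄ = (61 + 52 + 49 + 50 + 52 + 49)/6 = 52.1667
Deviations: 8.8333, -0.1667, -3.1667, -2.1667, -0.1667, -3.1667
Σ_{t=1}^{5}(z_t−z̄)(z_{t+1}−z̄) = 6.8056
γ_1 = 6.8056 / 6 = 1.134

1.134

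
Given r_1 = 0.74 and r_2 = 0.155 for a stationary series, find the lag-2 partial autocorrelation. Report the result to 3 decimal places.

-0.868

φ_{22} = (r_2 − r_1²) / (1 − r_1²)
r_1² = (0.74)² = 0.5476
Numerator = 0.155 − 0.5476 = -0.3926; denominator = 1 − 0.5476 = 0.4524
φ_{22} = -0.3926 / 0.4524 = -0.868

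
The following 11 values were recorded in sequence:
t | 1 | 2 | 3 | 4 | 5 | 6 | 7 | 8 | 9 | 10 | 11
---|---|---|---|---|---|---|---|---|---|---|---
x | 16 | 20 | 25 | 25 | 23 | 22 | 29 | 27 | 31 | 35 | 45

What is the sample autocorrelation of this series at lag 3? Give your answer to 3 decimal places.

Mean x̄ = (16 + 20 + 25 + 25 + 23 + 22 + 29 + 27 + 31 + 35 + 45)/11 = 27.0909
Numerator Σ_{t=1}^{8}(x_t−x̄)(x_{t+3}−x̄) = 52.7934
Denominator Σ(x_t−x̄)² = 626.9091
r_3 = 52.7934 / 626.9091 = 0.084

0.084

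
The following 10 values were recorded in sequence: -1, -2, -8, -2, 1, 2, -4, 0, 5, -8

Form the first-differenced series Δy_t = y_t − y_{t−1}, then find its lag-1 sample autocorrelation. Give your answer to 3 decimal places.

-0.245

First differences Δy: -1, -6, 6, 3, 1, -6, 4, 5, -13
Mean of differences = -0.7778
Numerator Σ(Δy_t−Δȳ)(Δy_{t+1}−Δȳ) = -79.1605
Denominator Σ(Δy_t−Δȳ)² = 323.5556
r_1(Δy) = -79.1605 / 323.5556 = -0.245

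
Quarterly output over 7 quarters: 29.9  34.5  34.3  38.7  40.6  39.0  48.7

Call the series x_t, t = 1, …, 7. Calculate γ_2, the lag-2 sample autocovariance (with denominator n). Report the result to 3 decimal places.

Mean x̄ = (29.9 + 34.5 + 34.3 + 38.7 + 40.6 + 39.0 + 48.7)/7 = 37.9571
Deviations: -8.0571, -3.4571, -3.6571, 0.7429, 2.6429, 1.0429, 10.7429
Σ_{t=1}^{5}(x_t−x̄)(x_{t+2}−x̄) = 46.3992
γ_2 = 46.3992 / 7 = 6.628

6.628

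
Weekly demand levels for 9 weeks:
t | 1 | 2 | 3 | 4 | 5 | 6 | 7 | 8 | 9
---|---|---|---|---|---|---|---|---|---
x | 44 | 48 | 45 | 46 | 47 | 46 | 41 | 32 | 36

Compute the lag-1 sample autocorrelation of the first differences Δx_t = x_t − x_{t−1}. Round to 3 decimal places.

-0.127

First differences Δx: 4, -3, 1, 1, -1, -5, -9, 4
Mean of differences = -1.0000
Numerator Σ(Δx_t−Δx̄)(Δx_{t+1}−Δx̄) = -18.0000
Denominator Σ(Δx_t−Δx̄)² = 142.0000
r_1(Δx) = -18.0000 / 142.0000 = -0.127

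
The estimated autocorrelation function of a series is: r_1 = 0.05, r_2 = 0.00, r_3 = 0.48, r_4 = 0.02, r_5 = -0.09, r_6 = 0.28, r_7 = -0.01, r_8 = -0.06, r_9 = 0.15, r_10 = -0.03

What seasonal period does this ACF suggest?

The largest autocorrelation is r_3 = 0.48, with weaker echoes at lags 6 (0.28) and 9 (0.15); the remaining lags stay at or below 0.05.
The dominant spike at lag 3 indicates a seasonal period of 3.

3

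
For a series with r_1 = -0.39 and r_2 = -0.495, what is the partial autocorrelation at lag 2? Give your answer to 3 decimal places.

φ_{22} = (r_2 − r_1²) / (1 − r_1²)
r_1² = (-0.39)² = 0.1521
Numerator = -0.495 − 0.1521 = -0.6471; denominator = 1 − 0.1521 = 0.8479
φ_{22} = -0.6471 / 0.8479 = -0.763

-0.763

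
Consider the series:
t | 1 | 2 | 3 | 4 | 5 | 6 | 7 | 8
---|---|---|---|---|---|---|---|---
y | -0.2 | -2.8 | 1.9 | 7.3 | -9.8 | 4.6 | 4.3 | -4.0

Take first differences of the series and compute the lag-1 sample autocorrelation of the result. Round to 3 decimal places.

-0.518

First differences Δy: -2.6, 4.7, 5.4, -17.1, 14.4, -0.3, -8.3
Mean of differences = -0.5429
Numerator Σ(Δy_t−Δȳ)(Δy_{t+1}−Δȳ) = -323.6904
Denominator Σ(Δy_t−Δȳ)² = 624.6971
r_1(Δy) = -323.6904 / 624.6971 = -0.518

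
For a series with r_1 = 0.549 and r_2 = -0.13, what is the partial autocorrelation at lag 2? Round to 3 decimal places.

-0.618

φ_{22} = (r_2 − r_1²) / (1 − r_1²)
r_1² = (0.549)² = 0.301401
Numerator = -0.13 − 0.3014 = -0.4314; denominator = 1 − 0.3014 = 0.6986
φ_{22} = -0.4314 / 0.6986 = -0.618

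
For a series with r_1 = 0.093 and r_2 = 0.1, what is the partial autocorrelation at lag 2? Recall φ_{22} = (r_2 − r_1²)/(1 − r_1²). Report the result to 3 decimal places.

φ_{22} = (r_2 − r_1²) / (1 − r_1²)
r_1² = (0.093)² = 0.008649
Numerator = 0.1 − 0.0086 = 0.0914; denominator = 1 − 0.0086 = 0.9914
φ_{22} = 0.0914 / 0.9914 = 0.092

0.092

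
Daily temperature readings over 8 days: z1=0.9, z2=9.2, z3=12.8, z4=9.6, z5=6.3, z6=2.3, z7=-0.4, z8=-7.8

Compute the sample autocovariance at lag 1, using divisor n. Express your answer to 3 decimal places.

18.187

Mean z̄ = (0.9 + 9.2 + 12.8 + 9.6 + 6.3 + 2.3 − 0.4 − 7.8)/8 = 4.1125
Deviations: -3.2125, 5.0875, 8.6875, 5.4875, 2.1875, -1.8125, -4.5125, -11.9125
Σ_{t=1}^{7}(z_t−z̄)(z_{t+1}−z̄) = 145.4998
γ_1 = 145.4998 / 8 = 18.187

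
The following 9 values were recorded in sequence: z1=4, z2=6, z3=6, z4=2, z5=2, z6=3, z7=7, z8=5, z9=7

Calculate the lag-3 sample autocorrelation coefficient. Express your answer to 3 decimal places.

-0.469

Mean z̄ = (4 + 6 + 6 + 2 + 2 + 3 + 7 + 5 + 7)/9 = 4.6667
Numerator Σ_{t=1}^{6}(z_t−z̄)(z_{t+3}−z̄) = -15.0000
Denominator Σ(z_t−z̄)² = 32.0000
r_3 = -15.0000 / 32.0000 = -0.469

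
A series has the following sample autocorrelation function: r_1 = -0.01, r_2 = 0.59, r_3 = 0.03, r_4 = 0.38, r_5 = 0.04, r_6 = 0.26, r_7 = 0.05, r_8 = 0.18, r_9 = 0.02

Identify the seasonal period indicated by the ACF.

The largest autocorrelation is r_2 = 0.59, with weaker echoes at lags 4 (0.38), 6 (0.26) and 8 (0.18); the remaining lags stay at or below 0.05.
The dominant spike at lag 2 indicates a seasonal period of 2.

2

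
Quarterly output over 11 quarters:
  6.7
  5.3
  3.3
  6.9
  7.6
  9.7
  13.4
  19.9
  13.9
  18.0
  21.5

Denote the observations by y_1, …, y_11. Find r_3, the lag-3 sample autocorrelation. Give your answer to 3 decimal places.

Mean ȳ = (6.7 + 5.3 + 3.3 + 6.9 + 7.6 + 9.7 + 13.4 + 19.9 + 13.9 + 18.0 + 21.5)/11 = 11.4727
Numerator Σ_{t=1}^{8}(y_t−ȳ)(y_{t+3}−ȳ) = 111.5478
Denominator Σ(y_t−ȳ)² = 390.5018
r_3 = 111.5478 / 390.5018 = 0.286

0.286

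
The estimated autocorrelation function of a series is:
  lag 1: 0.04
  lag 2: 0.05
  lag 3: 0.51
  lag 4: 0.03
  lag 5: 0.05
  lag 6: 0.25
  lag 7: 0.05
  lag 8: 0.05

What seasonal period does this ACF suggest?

3

The largest autocorrelation is r_3 = 0.51, with a weaker echo at lag 6 (0.25); the remaining lags stay at or below 0.05.
The dominant spike at lag 3 indicates a seasonal period of 3.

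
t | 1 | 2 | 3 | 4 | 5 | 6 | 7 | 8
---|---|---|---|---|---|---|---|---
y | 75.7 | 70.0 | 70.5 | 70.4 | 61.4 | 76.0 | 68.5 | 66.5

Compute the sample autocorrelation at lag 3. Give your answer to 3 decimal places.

Mean ȳ = (75.7 + 70.0 + 70.5 + 70.4 + 61.4 + 76.0 + 68.5 + 66.5)/8 = 69.8750
Numerator Σ_{t=1}^{5}(y_t−ȳ)(y_{t+3}−ȳ) = 33.7081
Denominator Σ(y_t−ȳ)² = 157.2350
r_3 = 33.7081 / 157.2350 = 0.214

0.214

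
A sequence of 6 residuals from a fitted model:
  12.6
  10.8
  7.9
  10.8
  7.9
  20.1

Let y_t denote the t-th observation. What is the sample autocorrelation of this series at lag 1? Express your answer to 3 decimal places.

-0.222

Mean ȳ = (12.6 + 10.8 + 7.9 + 10.8 + 7.9 + 20.1)/6 = 11.6833
Deviations from mean: 0.9167, -0.8833, -3.7833, -0.8833, -3.7833, 8.4167
Σ(y_t−ȳ)(y_{t+1}−ȳ) = (-0.8097) + (3.3419) + (3.3419) + (3.3419) + (-31.8431) = -22.6269
Denominator Σ(y_t−ȳ)² = 101.8683
r_1 = -22.6269 / 101.8683 = -0.222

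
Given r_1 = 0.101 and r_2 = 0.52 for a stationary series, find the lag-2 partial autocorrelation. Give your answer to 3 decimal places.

φ_{22} = (r_2 − r_1²) / (1 − r_1²)
r_1² = (0.101)² = 0.010201
Numerator = 0.52 − 0.0102 = 0.5098; denominator = 1 − 0.0102 = 0.9898
φ_{22} = 0.5098 / 0.9898 = 0.515

0.515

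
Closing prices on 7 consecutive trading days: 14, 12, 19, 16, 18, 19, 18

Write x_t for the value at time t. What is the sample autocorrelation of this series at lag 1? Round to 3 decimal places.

0.123

Mean x̄ = (14 + 12 + 19 + 16 + 18 + 19 + 18)/7 = 16.5714
Deviations from mean: -2.5714, -4.5714, 2.4286, -0.5714, 1.4286, 2.4286, 1.4286
Numerator Σ_{t=1}^{6}(x_t−x̄)(x_{t+1}−x̄) = 5.3878
Denominator Σ(x_t−x̄)² = 43.7143
r_1 = 5.3878 / 43.7143 = 0.123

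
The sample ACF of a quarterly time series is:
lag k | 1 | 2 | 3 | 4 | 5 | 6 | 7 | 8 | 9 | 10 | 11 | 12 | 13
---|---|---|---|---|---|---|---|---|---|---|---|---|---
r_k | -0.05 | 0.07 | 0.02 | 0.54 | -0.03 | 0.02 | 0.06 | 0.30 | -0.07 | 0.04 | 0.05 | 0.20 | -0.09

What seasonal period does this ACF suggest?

4

The largest autocorrelation is r_4 = 0.54, with weaker echoes at lags 8 (0.30) and 12 (0.20); the remaining lags stay at or below 0.07.
The dominant spike at lag 4 indicates a seasonal period of 4.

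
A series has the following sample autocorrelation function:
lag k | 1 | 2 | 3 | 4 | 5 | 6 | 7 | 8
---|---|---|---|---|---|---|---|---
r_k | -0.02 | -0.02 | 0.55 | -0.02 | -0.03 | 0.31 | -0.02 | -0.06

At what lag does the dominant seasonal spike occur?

The largest autocorrelation is r_3 = 0.55, with a weaker echo at lag 6 (0.31); the remaining lags stay at or below -0.02.
The dominant spike at lag 3 indicates a seasonal period of 3.

3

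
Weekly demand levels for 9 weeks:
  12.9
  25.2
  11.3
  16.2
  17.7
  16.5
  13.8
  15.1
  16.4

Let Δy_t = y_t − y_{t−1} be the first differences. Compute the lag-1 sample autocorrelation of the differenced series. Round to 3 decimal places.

-0.598

First differences Δy: 12.3, -13.9, 4.9, 1.5, -1.2, -2.7, 1.3, 1.3
Mean of differences = 0.4375
Numerator Σ(Δy_t−Δȳ)(Δy_{t+1}−Δȳ) = -227.8827
Denominator Σ(Δy_t−Δȳ)² = 381.3388
r_1(Δy) = -227.8827 / 381.3388 = -0.598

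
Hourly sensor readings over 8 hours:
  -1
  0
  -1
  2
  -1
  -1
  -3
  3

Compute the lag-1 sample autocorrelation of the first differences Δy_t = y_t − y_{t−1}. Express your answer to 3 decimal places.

-0.409

First differences Δy: 1, -1, 3, -3, 0, -2, 6
Mean of differences = 0.5714
Numerator Σ(Δy_t−Δȳ)(Δy_{t+1}−Δȳ) = -23.6122
Denominator Σ(Δy_t−Δȳ)² = 57.7143
r_1(Δy) = -23.6122 / 57.7143 = -0.409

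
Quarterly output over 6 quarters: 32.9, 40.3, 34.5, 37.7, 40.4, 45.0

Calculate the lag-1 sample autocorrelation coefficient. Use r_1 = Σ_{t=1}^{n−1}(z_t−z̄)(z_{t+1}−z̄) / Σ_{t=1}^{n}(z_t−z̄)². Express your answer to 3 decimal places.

Mean z̄ = (32.9 + 40.3 + 34.5 + 37.7 + 40.4 + 45.0)/6 = 38.4667
Deviations from mean: -5.5667, 1.8333, -3.9667, -0.7667, 1.9333, 6.5333
Σ(z_t−z̄)(z_{t+1}−z̄) = (-10.2056) + (-7.2722) + (3.0411) + (-1.4822) + (12.6311) = -3.2878
Denominator Σ(z_t−z̄)² = 97.0933
r_1 = -3.2878 / 97.0933 = -0.034

-0.034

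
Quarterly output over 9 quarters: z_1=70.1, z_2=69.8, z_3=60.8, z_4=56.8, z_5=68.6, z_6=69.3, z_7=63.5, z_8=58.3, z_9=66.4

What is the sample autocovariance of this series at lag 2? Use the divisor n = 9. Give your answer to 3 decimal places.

-16.495

Mean z̄ = (70.1 + 69.8 + 60.8 + 56.8 + 68.6 + 69.3 + 63.5 + 58.3 + 66.4)/9 = 64.8444
Σ_{t=1}^{7}(z_t−z̄)(z_{t+2}−z̄) = -148.4517
γ_2 = -148.4517 / 9 = -16.495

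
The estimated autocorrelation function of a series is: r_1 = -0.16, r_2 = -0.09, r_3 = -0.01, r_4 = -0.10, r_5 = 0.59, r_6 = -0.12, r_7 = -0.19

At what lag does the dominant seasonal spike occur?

The largest autocorrelation is r_5 = 0.59; the remaining lags stay at or below -0.01.
The dominant spike at lag 5 indicates a seasonal period of 5.

5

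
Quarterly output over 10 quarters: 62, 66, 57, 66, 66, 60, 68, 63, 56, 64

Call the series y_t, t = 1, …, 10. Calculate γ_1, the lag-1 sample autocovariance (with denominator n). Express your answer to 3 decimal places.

-6.144

Mean ȳ = (62 + 66 + 57 + 66 + 66 + 60 + 68 + 63 + 56 + 64)/10 = 62.8000
Σ_{t=1}^{9}(y_t−ȳ)(y_{t+1}−ȳ) = -61.4400
γ_1 = -61.4400 / 10 = -6.144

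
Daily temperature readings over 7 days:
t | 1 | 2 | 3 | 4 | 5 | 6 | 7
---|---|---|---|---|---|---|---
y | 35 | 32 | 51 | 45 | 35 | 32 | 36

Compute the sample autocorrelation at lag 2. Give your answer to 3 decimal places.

Mean ȳ = (35 + 32 + 51 + 45 + 35 + 32 + 36)/7 = 38.0000
Deviations from mean: -3.0000, -6.0000, 13.0000, 7.0000, -3.0000, -6.0000, -2.0000
Numerator Σ_{t=1}^{5}(y_t−ȳ)(y_{t+2}−ȳ) = -156.0000
Denominator Σ(y_t−ȳ)² = 312.0000
r_2 = -156.0000 / 312.0000 = -0.500

-0.500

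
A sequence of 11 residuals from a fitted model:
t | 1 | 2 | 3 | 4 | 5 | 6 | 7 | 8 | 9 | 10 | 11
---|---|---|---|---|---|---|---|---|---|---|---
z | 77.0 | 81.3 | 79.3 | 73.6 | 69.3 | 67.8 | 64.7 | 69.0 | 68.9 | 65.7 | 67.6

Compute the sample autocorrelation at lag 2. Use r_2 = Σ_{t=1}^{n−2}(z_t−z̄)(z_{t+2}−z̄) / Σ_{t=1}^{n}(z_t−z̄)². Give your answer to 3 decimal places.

0.325

Mean z̄ = (77.0 + 81.3 + 79.3 + 73.6 + 69.3 + 67.8 + 64.7 + 69.0 + 68.9 + 65.7 + 67.6)/11 = 71.2909
Numerator Σ_{t=1}^{9}(z_t−z̄)(z_{t+2}−z̄) = 103.3407
Denominator Σ(z_t−z̄)² = 317.6891
r_2 = 103.3407 / 317.6891 = 0.325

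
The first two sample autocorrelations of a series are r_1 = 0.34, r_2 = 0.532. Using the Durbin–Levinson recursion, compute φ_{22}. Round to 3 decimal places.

0.471

φ_{22} = (r_2 − r_1²) / (1 − r_1²)
r_1² = (0.34)² = 0.1156
Numerator = 0.532 − 0.1156 = 0.4164; denominator = 1 − 0.1156 = 0.8844
φ_{22} = 0.4164 / 0.8844 = 0.471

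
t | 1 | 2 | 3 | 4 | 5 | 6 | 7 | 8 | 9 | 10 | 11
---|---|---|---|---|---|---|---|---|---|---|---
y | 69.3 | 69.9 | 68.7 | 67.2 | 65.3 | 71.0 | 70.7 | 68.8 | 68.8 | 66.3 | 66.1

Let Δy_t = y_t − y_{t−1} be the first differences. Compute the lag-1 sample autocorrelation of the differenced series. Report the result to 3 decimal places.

-0.179

First differences Δy: 0.6, -1.2, -1.5, -1.9, 5.7, -0.3, -1.9, 0.0, -2.5, -0.2
Mean of differences = -0.3200
Numerator Σ(Δy_t−Δȳ)(Δy_{t+1}−Δȳ) = -8.7944
Denominator Σ(Δy_t−Δȳ)² = 49.1160
r_1(Δy) = -8.7944 / 49.1160 = -0.179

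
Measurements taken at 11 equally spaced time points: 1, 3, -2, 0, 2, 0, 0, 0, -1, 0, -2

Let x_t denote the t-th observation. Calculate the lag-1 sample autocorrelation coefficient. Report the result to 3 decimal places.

-0.139

Mean x̄ = (1 + 3 − 2 + 0 + 2 + 0 + 0 + 0 − 1 + 0 − 2)/11 = 0.0909
Numerator Σ_{t=1}^{10}(x_t−x̄)(x_{t+1}−x̄) = -3.1901
Denominator Σ(x_t−x̄)² = 22.9091
r_1 = -3.1901 / 22.9091 = -0.139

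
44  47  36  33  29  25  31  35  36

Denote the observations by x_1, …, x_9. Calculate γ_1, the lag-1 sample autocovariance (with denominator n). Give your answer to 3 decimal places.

Mean x̄ = (44 + 47 + 36 + 33 + 29 + 25 + 31 + 35 + 36)/9 = 35.1111
Σ_{t=1}^{8}(x_t−x̄)(x_{t+1}−x̄) = 230.9877
γ_1 = 230.9877 / 9 = 25.665

25.665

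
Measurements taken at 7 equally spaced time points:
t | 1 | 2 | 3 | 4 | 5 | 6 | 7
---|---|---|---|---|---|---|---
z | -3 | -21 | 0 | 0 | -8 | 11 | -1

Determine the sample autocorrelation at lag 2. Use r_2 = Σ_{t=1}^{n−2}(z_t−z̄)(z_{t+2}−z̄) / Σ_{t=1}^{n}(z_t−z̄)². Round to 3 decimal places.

-0.065

Mean z̄ = (-3 − 21 + 0 + 0 − 8 + 11 − 1)/7 = -3.1429
Deviations from mean: 0.1429, -17.8571, 3.1429, 3.1429, -4.8571, 14.1429, 2.1429
Σ(z_t−z̄)(z_{t+2}−z̄) = (0.4490) + (-56.1224) + (-15.2653) + (44.4490) + (-10.4082) = -36.8980
Denominator Σ(z_t−z̄)² = 566.8571
r_2 = -36.8980 / 566.8571 = -0.065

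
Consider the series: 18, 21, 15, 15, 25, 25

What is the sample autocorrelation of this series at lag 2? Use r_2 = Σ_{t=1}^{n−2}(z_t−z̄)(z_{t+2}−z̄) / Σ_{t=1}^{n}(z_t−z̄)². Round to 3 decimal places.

-0.446

Mean z̄ = (18 + 21 + 15 + 15 + 25 + 25)/6 = 19.8333
Numerator Σ_{t=1}^{4}(z_t−z̄)(z_{t+2}−z̄) = -46.7222
Denominator Σ(z_t−z̄)² = 104.8333
r_2 = -46.7222 / 104.8333 = -0.446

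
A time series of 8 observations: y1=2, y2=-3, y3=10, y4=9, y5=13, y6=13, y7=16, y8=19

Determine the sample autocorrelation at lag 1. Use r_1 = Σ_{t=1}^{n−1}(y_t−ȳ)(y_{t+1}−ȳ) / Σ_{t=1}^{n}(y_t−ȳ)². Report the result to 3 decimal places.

0.493

Mean ȳ = (2 − 3 + 10 + 9 + 13 + 13 + 16 + 19)/8 = 9.8750
Deviations from mean: -7.8750, -12.8750, 0.1250, -0.8750, 3.1250, 3.1250, 6.1250, 9.1250
Σ(y_t−ȳ)(y_{t+1}−ȳ) = (101.3906) + (-1.6094) + (-0.1094) + (-2.7344) + (9.7656) + (19.1406) + (55.8906) = 181.7344
Denominator Σ(y_t−ȳ)² = 368.8750
r_1 = 181.7344 / 368.8750 = 0.493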